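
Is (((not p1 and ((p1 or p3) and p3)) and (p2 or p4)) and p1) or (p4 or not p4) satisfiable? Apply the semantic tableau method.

Initial set: {((((not p1 and ((p1 or p3) and p3)) and (p2 or p4)) and p1) or (p4 or not p4))}.
((((not p1 and ((p1 or p3) and p3)) and (p2 or p4)) and p1) or (p4 or not p4)): β-rule — branch into (((not p1 and ((p1 or p3) and p3)) and (p2 or p4)) and p1)  //  (p4 or not p4).
  branch 1 (add (((not p1 and ((p1 or p3) and p3)) and (p2 or p4)) and p1)):
    (((not p1 and ((p1 or p3) and p3)) and (p2 or p4)) and p1): α-rule — add ((not p1 and ((p1 or p3) and p3)) and (p2 or p4)), p1.
    ((not p1 and ((p1 or p3) and p3)) and (p2 or p4)): α-rule — add (not p1 and ((p1 or p3) and p3)), (p2 or p4).
    (not p1 and ((p1 or p3) and p3)): α-rule — add not p1, ((p1 or p3) and p3).
    × closes — contains both p1 and not p1.
  branch 2 (add (p4 or not p4)):
    (p4 or not p4): β-rule — branch into p4  //  not p4.
      branch 2.1 (add p4):
        ○ open, literals {p4=T}.
      branch 2.2 (add not p4):
        ○ open, literals {p4=F}.
1 branch closed, 2 open.
An open branch gives a satisfying assignment: p4=T.

Satisfiable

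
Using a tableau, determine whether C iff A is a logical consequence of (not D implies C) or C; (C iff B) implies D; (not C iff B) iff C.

Initial set: {T ((not D implies C) or C); T ((C iff B) implies D); T ((not C iff B) iff C); F (C iff A)}.
T ((not D implies C) or C): β-rule — branch into T (not D implies C)  //  T C.
  branch 1 (add T (not D implies C)):
    T ((C iff B) implies D): β-rule — branch into F (C iff B)  //  T D.
      branch 1.1 (add F (C iff B)):
        T ((not C iff B) iff C): β-rule — branch into T (not C iff B), T C  //  F (not C iff B), F C.
          branch 1.1.1 (add T (not C iff B), T C):
            F (C iff A): β-rule — branch into T C, F A  //  F C, T A.
              branch 1.1.1.1 (add T C, F A):
                T (not D implies C): β-rule — branch into F not D  //  T C.
                  branch 1.1.1.1.1 (add F not D):
                    F (C iff B): β-rule — branch into T C, F B  //  F C, T B.
                      branch 1.1.1.1.1.1 (add T C, F B):
                        T (not C iff B): β-rule — branch into T not C, T B  //  F not C, F B.
                          branch 1.1.1.1.1.1.1 (add T not C, T B):
                            × closes — contains both C and not C.
                          branch 1.1.1.1.1.1.2 (add F not C, F B):
                            ○ open, literals {A=F, B=F, C=T, D=T}.
                      branch 1.1.1.1.1.2 (add F C, T B):
                        × closes — contains both C and not C.
                  branch 1.1.1.1.2 (add T C):
                    F (C iff B): β-rule — branch into T C, F B  //  F C, T B.
                      branch 1.1.1.1.2.1 (add T C, F B):
                        T (not C iff B): β-rule — branch into T not C, T B  //  F not C, F B.
                          branch 1.1.1.1.2.1.1 (add T not C, T B):
                            × closes — contains both C and not C.
                          branch 1.1.1.1.2.1.2 (add F not C, F B):
                            ○ open, literals {A=F, B=F, C=T}.
                      branch 1.1.1.1.2.2 (add F C, T B):
                        × closes — contains both C and not C.
              branch 1.1.1.2 (add F C, T A):
                × closes — contains both C and not C.
          branch 1.1.2 (add F (not C iff B), F C):
            F (C iff A): β-rule — branch into T C, F A  //  F C, T A.
              branch 1.1.2.1 (add T C, F A):
                × closes — contains both C and not C.
              branch 1.1.2.2 (add F C, T A):
                T (not D implies C): β-rule — branch into F not D  //  T C.
                  branch 1.1.2.2.1 (add F not D):
                    F (C iff B): β-rule — branch into T C, F B  //  F C, T B.
                      branch 1.1.2.2.1.1 (add T C, F B):
                        × closes — contains both C and not C.
                      branch 1.1.2.2.1.2 (add F C, T B):
                        F (not C iff B): β-rule — branch into T not C, F B  //  F not C, T B.
                          branch 1.1.2.2.1.2.1 (add T not C, F B):
                            × closes — contains both B and not B.
                          branch 1.1.2.2.1.2.2 (add F not C, T B):
                            × closes — contains both C and not C.
                  branch 1.1.2.2.2 (add T C):
                    × closes — contains both C and not C.
      branch 1.2 (add T D):
        T ((not C iff B) iff C): β-rule — branch into T (not C iff B), T C  //  F (not C iff B), F C.
          branch 1.2.1 (add T (not C iff B), T C):
            F (C iff A): β-rule — branch into T C, F A  //  F C, T A.
              branch 1.2.1.1 (add T C, F A):
                T (not D implies C): β-rule — branch into F not D  //  T C.
                  branch 1.2.1.1.1 (add F not D):
                    T (not C iff B): β-rule — branch into T not C, T B  //  F not C, F B.
                      branch 1.2.1.1.1.1 (add T not C, T B):
                        × closes — contains both C and not C.
                      branch 1.2.1.1.1.2 (add F not C, F B):
                        ○ open, literals {A=F, B=F, C=T, D=T}.
                  branch 1.2.1.1.2 (add T C):
                    T (not C iff B): β-rule — branch into T not C, T B  //  F not C, F B.
                      branch 1.2.1.1.2.1 (add T not C, T B):
                        × closes — contains both C and not C.
                      branch 1.2.1.1.2.2 (add F not C, F B):
                        ○ open, literals {A=F, B=F, C=T, D=T}.
              branch 1.2.1.2 (add F C, T A):
                × closes — contains both C and not C.
          branch 1.2.2 (add F (not C iff B), F C):
            F (C iff A): β-rule — branch into T C, F A  //  F C, T A.
              branch 1.2.2.1 (add T C, F A):
                × closes — contains both C and not C.
              branch 1.2.2.2 (add F C, T A):
                T (not D implies C): β-rule — branch into F not D  //  T C.
                  branch 1.2.2.2.1 (add F not D):
                    F (not C iff B): β-rule — branch into T not C, F B  //  F not C, T B.
                      branch 1.2.2.2.1.1 (add T not C, F B):
                        ○ open, literals {A=T, B=F, C=F, D=T}.
                      branch 1.2.2.2.1.2 (add F not C, T B):
                        × closes — contains both C and not C.
                  branch 1.2.2.2.2 (add T C):
                    × closes — contains both C and not C.
  branch 2 (add T C):
    T ((C iff B) implies D): β-rule — branch into F (C iff B)  //  T D.
      branch 2.1 (add F (C iff B)):
        T ((not C iff B) iff C): β-rule — branch into T (not C iff B), T C  //  F (not C iff B), F C.
          branch 2.1.1 (add T (not C iff B), T C):
            F (C iff A): β-rule — branch into T C, F A  //  F C, T A.
              branch 2.1.1.1 (add T C, F A):
                F (C iff B): β-rule — branch into T C, F B  //  F C, T B.
                  branch 2.1.1.1.1 (add T C, F B):
                    T (not C iff B): β-rule — branch into T not C, T B  //  F not C, F B.
                      branch 2.1.1.1.1.1 (add T not C, T B):
                        × closes — contains both C and not C.
                      branch 2.1.1.1.1.2 (add F not C, F B):
                        ○ open, literals {A=F, B=F, C=T}.
                  branch 2.1.1.1.2 (add F C, T B):
                    × closes — contains both C and not C.
              branch 2.1.1.2 (add F C, T A):
                × closes — contains both C and not C.
          branch 2.1.2 (add F (not C iff B), F C):
            × closes — contains both C and not C.
      branch 2.2 (add T D):
        T ((not C iff B) iff C): β-rule — branch into T (not C iff B), T C  //  F (not C iff B), F C.
          branch 2.2.1 (add T (not C iff B), T C):
            F (C iff A): β-rule — branch into T C, F A  //  F C, T A.
              branch 2.2.1.1 (add T C, F A):
                T (not C iff B): β-rule — branch into T not C, T B  //  F not C, F B.
                  branch 2.2.1.1.1 (add T not C, T B):
                    × closes — contains both C and not C.
                  branch 2.2.1.1.2 (add F not C, F B):
                    ○ open, literals {A=F, B=F, C=T, D=T}.
              branch 2.2.1.2 (add F C, T A):
                × closes — contains both C and not C.
          branch 2.2.2 (add F (not C iff B), F C):
            × closes — contains both C and not C.
23 branches closed, 7 open.
An open branch gives a countermodel: A=F, B=F, C=T, D=T (unmentioned atoms arbitrary); the premises hold there but the conclusion fails.

No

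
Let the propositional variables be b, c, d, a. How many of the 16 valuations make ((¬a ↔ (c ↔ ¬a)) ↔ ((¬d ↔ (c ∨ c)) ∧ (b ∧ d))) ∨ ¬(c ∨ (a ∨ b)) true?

6

Initial set: {(((¬a ↔ (c ↔ ¬a)) ↔ ((¬d ↔ (c ∨ c)) ∧ (b ∧ d))) ∨ ¬(c ∨ (a ∨ b)))}.
(((¬a ↔ (c ↔ ¬a)) ↔ ((¬d ↔ (c ∨ c)) ∧ (b ∧ d))) ∨ ¬(c ∨ (a ∨ b))): β-rule — branch into ((¬a ↔ (c ↔ ¬a)) ↔ ((¬d ↔ (c ∨ c)) ∧ (b ∧ d)))  //  ¬(c ∨ (a ∨ b)).
  branch 1 (add ((¬a ↔ (c ↔ ¬a)) ↔ ((¬d ↔ (c ∨ c)) ∧ (b ∧ d)))):
    ((¬a ↔ (c ↔ ¬a)) ↔ ((¬d ↔ (c ∨ c)) ∧ (b ∧ d))): β-rule — branch into (¬a ↔ (c ↔ ¬a)), ((¬d ↔ (c ∨ c)) ∧ (b ∧ d))  //  ¬(¬a ↔ (c ↔ ¬a)), ¬((¬d ↔ (c ∨ c)) ∧ (b ∧ d)).
      branch 1.1 (add (¬a ↔ (c ↔ ¬a)), ((¬d ↔ (c ∨ c)) ∧ (b ∧ d))):
        ((¬d ↔ (c ∨ c)) ∧ (b ∧ d)): α-rule — add (¬d ↔ (c ∨ c)), (b ∧ d).
        (b ∧ d): α-rule — add b, d.
        (¬a ↔ (c ↔ ¬a)): β-rule — branch into ¬a, (c ↔ ¬a)  //  ¬¬a, ¬(c ↔ ¬a).
          branch 1.1.1 (add ¬a, (c ↔ ¬a)):
            (¬d ↔ (c ∨ c)): β-rule — branch into ¬d, (c ∨ c)  //  ¬¬d, ¬(c ∨ c).
              branch 1.1.1.1 (add ¬d, (c ∨ c)):
                × closes — contains both d and ¬d.
              branch 1.1.1.2 (add ¬¬d, ¬(c ∨ c)):
                ¬(c ∨ c): α-rule — add ¬c, ¬c.
                (c ↔ ¬a): β-rule — branch into c, ¬a  //  ¬c, ¬¬a.
                  branch 1.1.1.2.1 (add c, ¬a):
                    × closes — contains both c and ¬c.
                  branch 1.1.1.2.2 (add ¬c, ¬¬a):
                    × closes — contains both a and ¬a.
          branch 1.1.2 (add ¬¬a, ¬(c ↔ ¬a)):
            (¬d ↔ (c ∨ c)): β-rule — branch into ¬d, (c ∨ c)  //  ¬¬d, ¬(c ∨ c).
              branch 1.1.2.1 (add ¬d, (c ∨ c)):
                × closes — contains both d and ¬d.
              branch 1.1.2.2 (add ¬¬d, ¬(c ∨ c)):
                ¬(c ∨ c): α-rule — add ¬c, ¬c.
                ¬(c ↔ ¬a): β-rule — branch into c, ¬¬a  //  ¬c, ¬a.
                  branch 1.1.2.2.1 (add c, ¬¬a):
                    × closes — contains both c and ¬c.
                  branch 1.1.2.2.2 (add ¬c, ¬a):
                    × closes — contains both a and ¬a.
      branch 1.2 (add ¬(¬a ↔ (c ↔ ¬a)), ¬((¬d ↔ (c ∨ c)) ∧ (b ∧ d))):
        ¬(¬a ↔ (c ↔ ¬a)): β-rule — branch into ¬a, ¬(c ↔ ¬a)  //  ¬¬a, (c ↔ ¬a).
          branch 1.2.1 (add ¬a, ¬(c ↔ ¬a)):
            ¬((¬d ↔ (c ∨ c)) ∧ (b ∧ d)): β-rule — branch into ¬(¬d ↔ (c ∨ c))  //  ¬(b ∧ d).
              branch 1.2.1.1 (add ¬(¬d ↔ (c ∨ c))):
                ¬(c ↔ ¬a): β-rule — branch into c, ¬¬a  //  ¬c, ¬a.
                  branch 1.2.1.1.1 (add c, ¬¬a):
                    × closes — contains both a and ¬a.
                  branch 1.2.1.1.2 (add ¬c, ¬a):
                    ¬(¬d ↔ (c ∨ c)): β-rule — branch into ¬d, ¬(c ∨ c)  //  ¬¬d, (c ∨ c).
                      branch 1.2.1.1.2.1 (add ¬d, ¬(c ∨ c)):
                        ¬(c ∨ c): α-rule — add ¬c, ¬c.
                        ○ open, literals {a=false, c=false, d=false}.
                      branch 1.2.1.1.2.2 (add ¬¬d, (c ∨ c)):
                        (c ∨ c): β-rule — branch into c  //  c.
                          branch 1.2.1.1.2.2.1 (add c):
                            × closes — contains both c and ¬c.
                          branch 1.2.1.1.2.2.2 (add c):
                            × closes — contains both c and ¬c.
              branch 1.2.1.2 (add ¬(b ∧ d)):
                ¬(c ↔ ¬a): β-rule — branch into c, ¬¬a  //  ¬c, ¬a.
                  branch 1.2.1.2.1 (add c, ¬¬a):
                    × closes — contains both a and ¬a.
                  branch 1.2.1.2.2 (add ¬c, ¬a):
                    ¬(b ∧ d): β-rule — branch into ¬b  //  ¬d.
                      branch 1.2.1.2.2.1 (add ¬b):
                        ○ open, literals {a=false, b=false, c=false}.
                      branch 1.2.1.2.2.2 (add ¬d):
                        ○ open, literals {a=false, c=false, d=false}.
          branch 1.2.2 (add ¬¬a, (c ↔ ¬a)):
            ¬((¬d ↔ (c ∨ c)) ∧ (b ∧ d)): β-rule — branch into ¬(¬d ↔ (c ∨ c))  //  ¬(b ∧ d).
              branch 1.2.2.1 (add ¬(¬d ↔ (c ∨ c))):
                (c ↔ ¬a): β-rule — branch into c, ¬a  //  ¬c, ¬¬a.
                  branch 1.2.2.1.1 (add c, ¬a):
                    × closes — contains both a and ¬a.
                  branch 1.2.2.1.2 (add ¬c, ¬¬a):
                    ¬(¬d ↔ (c ∨ c)): β-rule — branch into ¬d, ¬(c ∨ c)  //  ¬¬d, (c ∨ c).
                      branch 1.2.2.1.2.1 (add ¬d, ¬(c ∨ c)):
                        ¬(c ∨ c): α-rule — add ¬c, ¬c.
                        ○ open, literals {a=true, c=false, d=false}.
                      branch 1.2.2.1.2.2 (add ¬¬d, (c ∨ c)):
                        (c ∨ c): β-rule — branch into c  //  c.
                          branch 1.2.2.1.2.2.1 (add c):
                            × closes — contains both c and ¬c.
                          branch 1.2.2.1.2.2.2 (add c):
                            × closes — contains both c and ¬c.
              branch 1.2.2.2 (add ¬(b ∧ d)):
                (c ↔ ¬a): β-rule — branch into c, ¬a  //  ¬c, ¬¬a.
                  branch 1.2.2.2.1 (add c, ¬a):
                    × closes — contains both a and ¬a.
                  branch 1.2.2.2.2 (add ¬c, ¬¬a):
                    ¬(b ∧ d): β-rule — branch into ¬b  //  ¬d.
                      branch 1.2.2.2.2.1 (add ¬b):
                        ○ open, literals {a=true, b=false, c=false}.
                      branch 1.2.2.2.2.2 (add ¬d):
                        ○ open, literals {a=true, c=false, d=false}.
  branch 2 (add ¬(c ∨ (a ∨ b))):
    ¬(c ∨ (a ∨ b)): α-rule — add ¬c, ¬(a ∨ b).
    ¬(a ∨ b): α-rule — add ¬a, ¬b.
    ○ open, literals {a=false, b=false, c=false}.
14 branches closed, 7 open.
Each open branch fixes some atoms; the unmentioned ones are free. Counting distinct full assignments: branch {a=false, c=false, d=false} (b) contributes 2 new; branch {a=false, b=false, c=false} (d) contributes 1 new; branch {a=false, c=false, d=false} (b) contributes 0 new; branch {a=true, c=false, d=false} (b) contributes 2 new; branch {a=true, b=false, c=false} (d) contributes 1 new; branch {a=true, c=false, d=false} (b) contributes 0 new; branch {a=false, b=false, c=false} (d) contributes 0 new. Total: 6.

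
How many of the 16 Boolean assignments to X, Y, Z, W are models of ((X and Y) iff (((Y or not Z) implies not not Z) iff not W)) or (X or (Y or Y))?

Initial set: {T (((X and Y) iff (((Y or not Z) implies not not Z) iff not W)) or (X or (Y or Y)))}.
T (((X and Y) iff (((Y or not Z) implies not not Z) iff not W)) or (X or (Y or Y))): β-rule — branch into T ((X and Y) iff (((Y or not Z) implies not not Z) iff not W))  //  T (X or (Y or Y)).
  branch 1 (add T ((X and Y) iff (((Y or not Z) implies not not Z) iff not W))):
    T ((X and Y) iff (((Y or not Z) implies not not Z) iff not W)): β-rule — branch into T (X and Y), T (((Y or not Z) implies not not Z) iff not W)  //  F (X and Y), F (((Y or not Z) implies not not Z) iff not W).
      branch 1.1 (add T (X and Y), T (((Y or not Z) implies not not Z) iff not W)):
        T (X and Y): α-rule — add T X, T Y.
        T (((Y or not Z) implies not not Z) iff not W): β-rule — branch into T ((Y or not Z) implies not not Z), T not W  //  F ((Y or not Z) implies not not Z), F not W.
          branch 1.1.1 (add T ((Y or not Z) implies not not Z), T not W):
            T ((Y or not Z) implies not not Z): β-rule — branch into F (Y or not Z)  //  T not not Z.
              branch 1.1.1.1 (add F (Y or not Z)):
                F (Y or not Z): α-rule — add F Y, F not Z.
                × closes — contains both Y and not Y.
              branch 1.1.1.2 (add T not not Z):
                T not not Z: drop double negation, giving T Z.
                ○ open, literals {W=0, X=1, Y=1, Z=1}.
          branch 1.1.2 (add F ((Y or not Z) implies not not Z), F not W):
            F ((Y or not Z) implies not not Z): α-rule — add T (Y or not Z), F not not Z.
            F not not Z: drop double negation, giving F Z.
            T (Y or not Z): β-rule — branch into T Y  //  T not Z.
              branch 1.1.2.1 (add T Y):
                ○ open, literals {W=1, X=1, Y=1, Z=0}.
              branch 1.1.2.2 (add T not Z):
                ○ open, literals {W=1, X=1, Y=1, Z=0}.
      branch 1.2 (add F (X and Y), F (((Y or not Z) implies not not Z) iff not W)):
        F (X and Y): β-rule — branch into F X  //  F Y.
          branch 1.2.1 (add F X):
            F (((Y or not Z) implies not not Z) iff not W): β-rule — branch into T ((Y or not Z) implies not not Z), F not W  //  F ((Y or not Z) implies not not Z), T not W.
              branch 1.2.1.1 (add T ((Y or not Z) implies not not Z), F not W):
                T ((Y or not Z) implies not not Z): β-rule — branch into F (Y or not Z)  //  T not not Z.
                  branch 1.2.1.1.1 (add F (Y or not Z)):
                    F (Y or not Z): α-rule — add F Y, F not Z.
                    ○ open, literals {W=1, X=0, Y=0, Z=1}.
                  branch 1.2.1.1.2 (add T not not Z):
                    T not not Z: drop double negation, giving T Z.
                    ○ open, literals {W=1, X=0, Z=1}.
              branch 1.2.1.2 (add F ((Y or not Z) implies not not Z), T not W):
                F ((Y or not Z) implies not not Z): α-rule — add T (Y or not Z), F not not Z.
                F not not Z: drop double negation, giving F Z.
                T (Y or not Z): β-rule — branch into T Y  //  T not Z.
                  branch 1.2.1.2.1 (add T Y):
                    ○ open, literals {W=0, X=0, Y=1, Z=0}.
                  branch 1.2.1.2.2 (add T not Z):
                    ○ open, literals {W=0, X=0, Z=0}.
          branch 1.2.2 (add F Y):
            F (((Y or not Z) implies not not Z) iff not W): β-rule — branch into T ((Y or not Z) implies not not Z), F not W  //  F ((Y or not Z) implies not not Z), T not W.
              branch 1.2.2.1 (add T ((Y or not Z) implies not not Z), F not W):
                T ((Y or not Z) implies not not Z): β-rule — branch into F (Y or not Z)  //  T not not Z.
                  branch 1.2.2.1.1 (add F (Y or not Z)):
                    F (Y or not Z): α-rule — add F Y, F not Z.
                    ○ open, literals {W=1, Y=0, Z=1}.
                  branch 1.2.2.1.2 (add T not not Z):
                    T not not Z: drop double negation, giving T Z.
                    ○ open, literals {W=1, Y=0, Z=1}.
              branch 1.2.2.2 (add F ((Y or not Z) implies not not Z), T not W):
                F ((Y or not Z) implies not not Z): α-rule — add T (Y or not Z), F not not Z.
                F not not Z: drop double negation, giving F Z.
                T (Y or not Z): β-rule — branch into T Y  //  T not Z.
                  branch 1.2.2.2.1 (add T Y):
                    × closes — contains both Y and not Y.
                  branch 1.2.2.2.2 (add T not Z):
                    ○ open, literals {W=0, Y=0, Z=0}.
  branch 2 (add T (X or (Y or Y))):
    T (X or (Y or Y)): β-rule — branch into T X  //  T (Y or Y).
      branch 2.1 (add T X):
        ○ open, literals {X=1}.
      branch 2.2 (add T (Y or Y)):
        T (Y or Y): β-rule — branch into T Y  //  T Y.
          branch 2.2.1 (add T Y):
            ○ open, literals {Y=1}.
          branch 2.2.2 (add T Y):
            ○ open, literals {Y=1}.
2 branches closed, 13 open.
Each open branch fixes some atoms; the unmentioned ones are free. Counting distinct full assignments: branch {W=0, X=1, Y=1, Z=1} (none free) contributes 1 new; branch {W=1, X=1, Y=1, Z=0} (none free) contributes 1 new; branch {W=1, X=1, Y=1, Z=0} (none free) contributes 0 new; branch {W=1, X=0, Y=0, Z=1} (none free) contributes 1 new; branch {W=1, X=0, Z=1} (Y) contributes 1 new; branch {W=0, X=0, Y=1, Z=0} (none free) contributes 1 new; branch {W=0, X=0, Z=0} (Y) contributes 1 new; branch {W=1, Y=0, Z=1} (X) contributes 1 new; branch {W=1, Y=0, Z=1} (X) contributes 0 new; branch {W=0, Y=0, Z=0} (X) contributes 1 new; branch {X=1} (Y, Z, W) contributes 4 new; branch {Y=1} (X, Z, W) contributes 2 new; branch {Y=1} (X, Z, W) contributes 0 new. Total: 14.

14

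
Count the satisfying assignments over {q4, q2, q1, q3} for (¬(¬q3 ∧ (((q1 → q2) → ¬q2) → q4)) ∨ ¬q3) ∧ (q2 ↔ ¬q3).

8

Initial set: {T ((¬(¬q3 ∧ (((q1 → q2) → ¬q2) → q4)) ∨ ¬q3) ∧ (q2 ↔ ¬q3))}.
T ((¬(¬q3 ∧ (((q1 → q2) → ¬q2) → q4)) ∨ ¬q3) ∧ (q2 ↔ ¬q3)): α-rule — add T (¬(¬q3 ∧ (((q1 → q2) → ¬q2) → q4)) ∨ ¬q3), T (q2 ↔ ¬q3).
T (¬(¬q3 ∧ (((q1 → q2) → ¬q2) → q4)) ∨ ¬q3): β-rule — branch into T ¬(¬q3 ∧ (((q1 → q2) → ¬q2) → q4))  //  T ¬q3.
  branch 1 (add T ¬(¬q3 ∧ (((q1 → q2) → ¬q2) → q4))):
    T (q2 ↔ ¬q3): β-rule — branch into T q2, T ¬q3  //  F q2, F ¬q3.
      branch 1.1 (add T q2, T ¬q3):
        T ¬(¬q3 ∧ (((q1 → q2) → ¬q2) → q4)): β-rule — branch into F ¬q3  //  F (((q1 → q2) → ¬q2) → q4).
          branch 1.1.1 (add F ¬q3):
            × closes — contains both q3 and ¬q3.
          branch 1.1.2 (add F (((q1 → q2) → ¬q2) → q4)):
            F (((q1 → q2) → ¬q2) → q4): α-rule — add T ((q1 → q2) → ¬q2), F q4.
            T ((q1 → q2) → ¬q2): β-rule — branch into F (q1 → q2)  //  T ¬q2.
              branch 1.1.2.1 (add F (q1 → q2)):
                F (q1 → q2): α-rule — add T q1, F q2.
                × closes — contains both q2 and ¬q2.
              branch 1.1.2.2 (add T ¬q2):
                × closes — contains both q2 and ¬q2.
      branch 1.2 (add F q2, F ¬q3):
        T ¬(¬q3 ∧ (((q1 → q2) → ¬q2) → q4)): β-rule — branch into F ¬q3  //  F (((q1 → q2) → ¬q2) → q4).
          branch 1.2.1 (add F ¬q3):
            ○ open, literals {q2=0, q3=1}.
          branch 1.2.2 (add F (((q1 → q2) → ¬q2) → q4)):
            F (((q1 → q2) → ¬q2) → q4): α-rule — add T ((q1 → q2) → ¬q2), F q4.
            T ((q1 → q2) → ¬q2): β-rule — branch into F (q1 → q2)  //  T ¬q2.
              branch 1.2.2.1 (add F (q1 → q2)):
                F (q1 → q2): α-rule — add T q1, F q2.
                ○ open, literals {q1=1, q2=0, q3=1, q4=0}.
              branch 1.2.2.2 (add T ¬q2):
                ○ open, literals {q2=0, q3=1, q4=0}.
  branch 2 (add T ¬q3):
    T (q2 ↔ ¬q3): β-rule — branch into T q2, T ¬q3  //  F q2, F ¬q3.
      branch 2.1 (add T q2, T ¬q3):
        ○ open, literals {q2=1, q3=0}.
      branch 2.2 (add F q2, F ¬q3):
        × closes — contains both q3 and ¬q3.
4 branches closed, 4 open.
Each open branch fixes some atoms; the unmentioned ones are free. Counting distinct full assignments: branch {q2=0, q3=1} (q4, q1) contributes 4 new; branch {q1=1, q2=0, q3=1, q4=0} (none free) contributes 0 new; branch {q2=0, q3=1, q4=0} (q1) contributes 0 new; branch {q2=1, q3=0} (q4, q1) contributes 4 new. Total: 8.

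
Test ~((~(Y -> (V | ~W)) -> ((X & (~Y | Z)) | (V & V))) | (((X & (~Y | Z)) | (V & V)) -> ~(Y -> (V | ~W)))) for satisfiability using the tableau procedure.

Initial set: {~((~(Y -> (V | ~W)) -> ((X & (~Y | Z)) | (V & V))) | (((X & (~Y | Z)) | (V & V)) -> ~(Y -> (V | ~W))))}.
~((~(Y -> (V | ~W)) -> ((X & (~Y | Z)) | (V & V))) | (((X & (~Y | Z)) | (V & V)) -> ~(Y -> (V | ~W)))): α-rule — add ~(~(Y -> (V | ~W)) -> ((X & (~Y | Z)) | (V & V))), ~(((X & (~Y | Z)) | (V & V)) -> ~(Y -> (V | ~W))).
~(~(Y -> (V | ~W)) -> ((X & (~Y | Z)) | (V & V))): α-rule — add ~(Y -> (V | ~W)), ~((X & (~Y | Z)) | (V & V)).
~(((X & (~Y | Z)) | (V & V)) -> ~(Y -> (V | ~W))): α-rule — add ((X & (~Y | Z)) | (V & V)), ~~(Y -> (V | ~W)).
~(Y -> (V | ~W)): α-rule — add Y, ~(V | ~W).
~((X & (~Y | Z)) | (V & V)): α-rule — add ~(X & (~Y | Z)), ~(V & V).
~(V | ~W): α-rule — add ~V, ~~W.
((X & (~Y | Z)) | (V & V)): β-rule — branch into (X & (~Y | Z))  //  (V & V).
  branch 1 (add (X & (~Y | Z))):
    (X & (~Y | Z)): α-rule — add X, (~Y | Z).
    ~~(Y -> (V | ~W)): β-rule — branch into ~Y  //  (V | ~W).
      branch 1.1 (add ~Y):
        × closes — contains both Y and ~Y.
      branch 1.2 (add (V | ~W)):
        ~(X & (~Y | Z)): β-rule — branch into ~X  //  ~(~Y | Z).
          branch 1.2.1 (add ~X):
            × closes — contains both X and ~X.
          branch 1.2.2 (add ~(~Y | Z)):
            ~(~Y | Z): α-rule — add ~~Y, ~Z.
            ~(V & V): β-rule — branch into ~V  //  ~V.
              branch 1.2.2.1 (add ~V):
                (~Y | Z): β-rule — branch into ~Y  //  Z.
                  branch 1.2.2.1.1 (add ~Y):
                    × closes — contains both Y and ~Y.
                  branch 1.2.2.1.2 (add Z):
                    × closes — contains both Z and ~Z.
              branch 1.2.2.2 (add ~V):
                (~Y | Z): β-rule — branch into ~Y  //  Z.
                  branch 1.2.2.2.1 (add ~Y):
                    × closes — contains both Y and ~Y.
                  branch 1.2.2.2.2 (add Z):
                    × closes — contains both Z and ~Z.
  branch 2 (add (V & V)):
    (V & V): α-rule — add V, V.
    × closes — contains both V and ~V.
All 7 branches close.
Every branch closed; the formula is unsatisfiable.

Unsatisfiable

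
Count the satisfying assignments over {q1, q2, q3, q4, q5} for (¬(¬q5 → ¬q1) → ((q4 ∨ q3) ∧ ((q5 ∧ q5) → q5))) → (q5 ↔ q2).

Initial set: {((¬(¬q5 → ¬q1) → ((q4 ∨ q3) ∧ ((q5 ∧ q5) → q5))) → (q5 ↔ q2))}.
((¬(¬q5 → ¬q1) → ((q4 ∨ q3) ∧ ((q5 ∧ q5) → q5))) → (q5 ↔ q2)): β-rule — branch into ¬(¬(¬q5 → ¬q1) → ((q4 ∨ q3) ∧ ((q5 ∧ q5) → q5)))  //  (q5 ↔ q2).
  branch 1 (add ¬(¬(¬q5 → ¬q1) → ((q4 ∨ q3) ∧ ((q5 ∧ q5) → q5)))):
    ¬(¬(¬q5 → ¬q1) → ((q4 ∨ q3) ∧ ((q5 ∧ q5) → q5))): α-rule — add ¬(¬q5 → ¬q1), ¬((q4 ∨ q3) ∧ ((q5 ∧ q5) → q5)).
    ¬(¬q5 → ¬q1): α-rule — add ¬q5, ¬¬q1.
    ¬((q4 ∨ q3) ∧ ((q5 ∧ q5) → q5)): β-rule — branch into ¬(q4 ∨ q3)  //  ¬((q5 ∧ q5) → q5).
      branch 1.1 (add ¬(q4 ∨ q3)):
        ¬(q4 ∨ q3): α-rule — add ¬q4, ¬q3.
        ○ open, literals {q1=1, q3=0, q4=0, q5=0}.
      branch 1.2 (add ¬((q5 ∧ q5) → q5)):
        ¬((q5 ∧ q5) → q5): α-rule — add (q5 ∧ q5), ¬q5.
        (q5 ∧ q5): α-rule — add q5, q5.
        × closes — contains both q5 and ¬q5.
  branch 2 (add (q5 ↔ q2)):
    (q5 ↔ q2): β-rule — branch into q5, q2  //  ¬q5, ¬q2.
      branch 2.1 (add q5, q2):
        ○ open, literals {q2=1, q5=1}.
      branch 2.2 (add ¬q5, ¬q2):
        ○ open, literals {q2=0, q5=0}.
1 branch closed, 3 open.
Each open branch fixes some atoms; the unmentioned ones are free. Counting distinct full assignments: branch {q1=1, q3=0, q4=0, q5=0} (q2) contributes 2 new; branch {q2=1, q5=1} (q1, q3, q4) contributes 8 new; branch {q2=0, q5=0} (q1, q3, q4) contributes 7 new. Total: 17.

17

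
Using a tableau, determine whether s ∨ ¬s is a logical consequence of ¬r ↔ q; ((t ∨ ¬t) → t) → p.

Initial set: {T (¬r ↔ q); T (((t ∨ ¬t) → t) → p); F (s ∨ ¬s)}.
F (s ∨ ¬s): α-rule — add F s, F ¬s.
× closes — contains both s and ¬s.
All 1 branch closes.
Every branch closed, so the premises entail the conclusion.

Yes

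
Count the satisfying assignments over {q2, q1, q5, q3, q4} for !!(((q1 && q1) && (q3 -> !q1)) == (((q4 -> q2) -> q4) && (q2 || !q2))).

16

Initial set: {!!(((q1 && q1) && (q3 -> !q1)) == (((q4 -> q2) -> q4) && (q2 || !q2)))}.
!!(((q1 && q1) && (q3 -> !q1)) == (((q4 -> q2) -> q4) && (q2 || !q2))): drop double negation, giving (((q1 && q1) && (q3 -> !q1)) == (((q4 -> q2) -> q4) && (q2 || !q2))).
(((q1 && q1) && (q3 -> !q1)) == (((q4 -> q2) -> q4) && (q2 || !q2))): β-rule — branch into ((q1 && q1) && (q3 -> !q1)), (((q4 -> q2) -> q4) && (q2 || !q2))  //  !((q1 && q1) && (q3 -> !q1)), !(((q4 -> q2) -> q4) && (q2 || !q2)).
  branch 1 (add ((q1 && q1) && (q3 -> !q1)), (((q4 -> q2) -> q4) && (q2 || !q2))):
    ((q1 && q1) && (q3 -> !q1)): α-rule — add (q1 && q1), (q3 -> !q1).
    (((q4 -> q2) -> q4) && (q2 || !q2)): α-rule — add ((q4 -> q2) -> q4), (q2 || !q2).
    (q1 && q1): α-rule — add q1, q1.
    (q3 -> !q1): β-rule — branch into !q3  //  !q1.
      branch 1.1 (add !q3):
        ((q4 -> q2) -> q4): β-rule — branch into !(q4 -> q2)  //  q4.
          branch 1.1.1 (add !(q4 -> q2)):
            !(q4 -> q2): α-rule — add q4, !q2.
            (q2 || !q2): β-rule — branch into q2  //  !q2.
              branch 1.1.1.1 (add q2):
                × closes — contains both q2 and !q2.
              branch 1.1.1.2 (add !q2):
                ○ open, literals {q1=T, q2=F, q3=F, q4=T}.
          branch 1.1.2 (add q4):
            (q2 || !q2): β-rule — branch into q2  //  !q2.
              branch 1.1.2.1 (add q2):
                ○ open, literals {q1=T, q2=T, q3=F, q4=T}.
              branch 1.1.2.2 (add !q2):
                ○ open, literals {q1=T, q2=F, q3=F, q4=T}.
      branch 1.2 (add !q1):
        × closes — contains both q1 and !q1.
  branch 2 (add !((q1 && q1) && (q3 -> !q1)), !(((q4 -> q2) -> q4) && (q2 || !q2))):
    !((q1 && q1) && (q3 -> !q1)): β-rule — branch into !(q1 && q1)  //  !(q3 -> !q1).
      branch 2.1 (add !(q1 && q1)):
        !(((q4 -> q2) -> q4) && (q2 || !q2)): β-rule — branch into !((q4 -> q2) -> q4)  //  !(q2 || !q2).
          branch 2.1.1 (add !((q4 -> q2) -> q4)):
            !((q4 -> q2) -> q4): α-rule — add (q4 -> q2), !q4.
            !(q1 && q1): β-rule — branch into !q1  //  !q1.
              branch 2.1.1.1 (add !q1):
                (q4 -> q2): β-rule — branch into !q4  //  q2.
                  branch 2.1.1.1.1 (add !q4):
                    ○ open, literals {q1=F, q4=F}.
                  branch 2.1.1.1.2 (add q2):
                    ○ open, literals {q1=F, q2=T, q4=F}.
              branch 2.1.1.2 (add !q1):
                (q4 -> q2): β-rule — branch into !q4  //  q2.
                  branch 2.1.1.2.1 (add !q4):
                    ○ open, literals {q1=F, q4=F}.
                  branch 2.1.1.2.2 (add q2):
                    ○ open, literals {q1=F, q2=T, q4=F}.
          branch 2.1.2 (add !(q2 || !q2)):
            !(q2 || !q2): α-rule — add !q2, !!q2.
            × closes — contains both q2 and !q2.
      branch 2.2 (add !(q3 -> !q1)):
        !(q3 -> !q1): α-rule — add q3, !!q1.
        !(((q4 -> q2) -> q4) && (q2 || !q2)): β-rule — branch into !((q4 -> q2) -> q4)  //  !(q2 || !q2).
          branch 2.2.1 (add !((q4 -> q2) -> q4)):
            !((q4 -> q2) -> q4): α-rule — add (q4 -> q2), !q4.
            (q4 -> q2): β-rule — branch into !q4  //  q2.
              branch 2.2.1.1 (add !q4):
                ○ open, literals {q1=T, q3=T, q4=F}.
              branch 2.2.1.2 (add q2):
                ○ open, literals {q1=T, q2=T, q3=T, q4=F}.
          branch 2.2.2 (add !(q2 || !q2)):
            !(q2 || !q2): α-rule — add !q2, !!q2.
            × closes — contains both q2 and !q2.
4 branches closed, 9 open.
Each open branch fixes some atoms; the unmentioned ones are free. Counting distinct full assignments: branch {q1=T, q2=F, q3=F, q4=T} (q5) contributes 2 new; branch {q1=T, q2=T, q3=F, q4=T} (q5) contributes 2 new; branch {q1=T, q2=F, q3=F, q4=T} (q5) contributes 0 new; branch {q1=F, q4=F} (q2, q5, q3) contributes 8 new; branch {q1=F, q2=T, q4=F} (q5, q3) contributes 0 new; branch {q1=F, q4=F} (q2, q5, q3) contributes 0 new; branch {q1=F, q2=T, q4=F} (q5, q3) contributes 0 new; branch {q1=T, q3=T, q4=F} (q2, q5) contributes 4 new; branch {q1=T, q2=T, q3=T, q4=F} (q5) contributes 0 new. Total: 16.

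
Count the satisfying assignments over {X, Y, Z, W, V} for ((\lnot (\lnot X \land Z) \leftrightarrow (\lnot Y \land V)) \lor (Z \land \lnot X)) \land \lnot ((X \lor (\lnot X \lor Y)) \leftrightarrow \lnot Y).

Initial set: {T (((\lnot (\lnot X \land Z) \leftrightarrow (\lnot Y \land V)) \lor (Z \land \lnot X)) \land \lnot ((X \lor (\lnot X \lor Y)) \leftrightarrow \lnot Y))}.
T (((\lnot (\lnot X \land Z) \leftrightarrow (\lnot Y \land V)) \lor (Z \land \lnot X)) \land \lnot ((X \lor (\lnot X \lor Y)) \leftrightarrow \lnot Y)): α-rule — add T ((\lnot (\lnot X \land Z) \leftrightarrow (\lnot Y \land V)) \lor (Z \land \lnot X)), T \lnot ((X \lor (\lnot X \lor Y)) \leftrightarrow \lnot Y).
T ((\lnot (\lnot X \land Z) \leftrightarrow (\lnot Y \land V)) \lor (Z \land \lnot X)): β-rule — branch into T (\lnot (\lnot X \land Z) \leftrightarrow (\lnot Y \land V))  //  T (Z \land \lnot X).
  branch 1 (add T (\lnot (\lnot X \land Z) \leftrightarrow (\lnot Y \land V))):
    T \lnot ((X \lor (\lnot X \lor Y)) \leftrightarrow \lnot Y): β-rule — branch into T (X \lor (\lnot X \lor Y)), F \lnot Y  //  F (X \lor (\lnot X \lor Y)), T \lnot Y.
      branch 1.1 (add T (X \lor (\lnot X \lor Y)), F \lnot Y):
        T (\lnot (\lnot X \land Z) \leftrightarrow (\lnot Y \land V)): β-rule — branch into T \lnot (\lnot X \land Z), T (\lnot Y \land V)  //  F \lnot (\lnot X \land Z), F (\lnot Y \land V).
          branch 1.1.1 (add T \lnot (\lnot X \land Z), T (\lnot Y \land V)):
            T (\lnot Y \land V): α-rule — add T \lnot Y, T V.
            × closes — contains both Y and \lnot Y.
          branch 1.1.2 (add F \lnot (\lnot X \land Z), F (\lnot Y \land V)):
            F \lnot (\lnot X \land Z): α-rule — add T \lnot X, T Z.
            T (X \lor (\lnot X \lor Y)): β-rule — branch into T X  //  T (\lnot X \lor Y).
              branch 1.1.2.1 (add T X):
                × closes — contains both X and \lnot X.
              branch 1.1.2.2 (add T (\lnot X \lor Y)):
                F (\lnot Y \land V): β-rule — branch into F \lnot Y  //  F V.
                  branch 1.1.2.2.1 (add F \lnot Y):
                    T (\lnot X \lor Y): β-rule — branch into T \lnot X  //  T Y.
                      branch 1.1.2.2.1.1 (add T \lnot X):
                        ○ open, literals {X=false, Y=true, Z=true}.
                      branch 1.1.2.2.1.2 (add T Y):
                        ○ open, literals {X=false, Y=true, Z=true}.
                  branch 1.1.2.2.2 (add F V):
                    T (\lnot X \lor Y): β-rule — branch into T \lnot X  //  T Y.
                      branch 1.1.2.2.2.1 (add T \lnot X):
                        ○ open, literals {V=false, X=false, Y=true, Z=true}.
                      branch 1.1.2.2.2.2 (add T Y):
                        ○ open, literals {V=false, X=false, Y=true, Z=true}.
      branch 1.2 (add F (X \lor (\lnot X \lor Y)), T \lnot Y):
        F (X \lor (\lnot X \lor Y)): α-rule — add F X, F (\lnot X \lor Y).
        F (\lnot X \lor Y): α-rule — add F \lnot X, F Y.
        × closes — contains both X and \lnot X.
  branch 2 (add T (Z \land \lnot X)):
    T (Z \land \lnot X): α-rule — add T Z, T \lnot X.
    T \lnot ((X \lor (\lnot X \lor Y)) \leftrightarrow \lnot Y): β-rule — branch into T (X \lor (\lnot X \lor Y)), F \lnot Y  //  F (X \lor (\lnot X \lor Y)), T \lnot Y.
      branch 2.1 (add T (X \lor (\lnot X \lor Y)), F \lnot Y):
        T (X \lor (\lnot X \lor Y)): β-rule — branch into T X  //  T (\lnot X \lor Y).
          branch 2.1.1 (add T X):
            × closes — contains both X and \lnot X.
          branch 2.1.2 (add T (\lnot X \lor Y)):
            T (\lnot X \lor Y): β-rule — branch into T \lnot X  //  T Y.
              branch 2.1.2.1 (add T \lnot X):
                ○ open, literals {X=false, Y=true, Z=true}.
              branch 2.1.2.2 (add T Y):
                ○ open, literals {X=false, Y=true, Z=true}.
      branch 2.2 (add F (X \lor (\lnot X \lor Y)), T \lnot Y):
        F (X \lor (\lnot X \lor Y)): α-rule — add F X, F (\lnot X \lor Y).
        F (\lnot X \lor Y): α-rule — add F \lnot X, F Y.
        × closes — contains both X and \lnot X.
5 branches closed, 6 open.
Each open branch fixes some atoms; the unmentioned ones are free. Counting distinct full assignments: branch {X=false, Y=true, Z=true} (W, V) contributes 4 new; branch {X=false, Y=true, Z=true} (W, V) contributes 0 new; branch {V=false, X=false, Y=true, Z=true} (W) contributes 0 new; branch {V=false, X=false, Y=true, Z=true} (W) contributes 0 new; branch {X=false, Y=true, Z=true} (W, V) contributes 0 new; branch {X=false, Y=true, Z=true} (W, V) contributes 0 new. Total: 4.

4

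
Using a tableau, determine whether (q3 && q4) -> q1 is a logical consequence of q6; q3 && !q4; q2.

Yes

Initial set: {T q6; T (q3 && !q4); T q2; F ((q3 && q4) -> q1)}.
T (q3 && !q4): α-rule — add T q3, T !q4.
F ((q3 && q4) -> q1): α-rule — add T (q3 && q4), F q1.
T (q3 && q4): α-rule — add T q3, T q4.
× closes — contains both q4 and !q4.
All 1 branch closes.
Every branch closed, so the premises entail the conclusion.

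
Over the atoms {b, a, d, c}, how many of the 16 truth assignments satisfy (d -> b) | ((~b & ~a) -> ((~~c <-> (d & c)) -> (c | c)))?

15

Initial set: {((d -> b) | ((~b & ~a) -> ((~~c <-> (d & c)) -> (c | c))))}.
((d -> b) | ((~b & ~a) -> ((~~c <-> (d & c)) -> (c | c)))): β-rule — branch into (d -> b)  //  ((~b & ~a) -> ((~~c <-> (d & c)) -> (c | c))).
  branch 1 (add (d -> b)):
    (d -> b): β-rule — branch into ~d  //  b.
      branch 1.1 (add ~d):
        ○ open, literals {d=F}.
      branch 1.2 (add b):
        ○ open, literals {b=T}.
  branch 2 (add ((~b & ~a) -> ((~~c <-> (d & c)) -> (c | c)))):
    ((~b & ~a) -> ((~~c <-> (d & c)) -> (c | c))): β-rule — branch into ~(~b & ~a)  //  ((~~c <-> (d & c)) -> (c | c)).
      branch 2.1 (add ~(~b & ~a)):
        ~(~b & ~a): β-rule — branch into ~~b  //  ~~a.
          branch 2.1.1 (add ~~b):
            ○ open, literals {b=T}.
          branch 2.1.2 (add ~~a):
            ○ open, literals {a=T}.
      branch 2.2 (add ((~~c <-> (d & c)) -> (c | c))):
        ((~~c <-> (d & c)) -> (c | c)): β-rule — branch into ~(~~c <-> (d & c))  //  (c | c).
          branch 2.2.1 (add ~(~~c <-> (d & c))):
            ~(~~c <-> (d & c)): β-rule — branch into ~~c, ~(d & c)  //  ~~~c, (d & c).
              branch 2.2.1.1 (add ~~c, ~(d & c)):
                ~~c: drop double negation, giving c.
                ~(d & c): β-rule — branch into ~d  //  ~c.
                  branch 2.2.1.1.1 (add ~d):
                    ○ open, literals {c=T, d=F}.
                  branch 2.2.1.1.2 (add ~c):
                    × closes — contains both c and ~c.
              branch 2.2.1.2 (add ~~~c, (d & c)):
                ~~~c: drop double negation, giving ~c.
                (d & c): α-rule — add d, c.
                × closes — contains both c and ~c.
          branch 2.2.2 (add (c | c)):
            (c | c): β-rule — branch into c  //  c.
              branch 2.2.2.1 (add c):
                ○ open, literals {c=T}.
              branch 2.2.2.2 (add c):
                ○ open, literals {c=T}.
2 branches closed, 7 open.
Each open branch fixes some atoms; the unmentioned ones are free. Counting distinct full assignments: branch {d=F} (b, a, c) contributes 8 new; branch {b=T} (a, d, c) contributes 4 new; branch {b=T} (a, d, c) contributes 0 new; branch {a=T} (b, d, c) contributes 2 new; branch {c=T, d=F} (b, a) contributes 0 new; branch {c=T} (b, a, d) contributes 1 new; branch {c=T} (b, a, d) contributes 0 new. Total: 15.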